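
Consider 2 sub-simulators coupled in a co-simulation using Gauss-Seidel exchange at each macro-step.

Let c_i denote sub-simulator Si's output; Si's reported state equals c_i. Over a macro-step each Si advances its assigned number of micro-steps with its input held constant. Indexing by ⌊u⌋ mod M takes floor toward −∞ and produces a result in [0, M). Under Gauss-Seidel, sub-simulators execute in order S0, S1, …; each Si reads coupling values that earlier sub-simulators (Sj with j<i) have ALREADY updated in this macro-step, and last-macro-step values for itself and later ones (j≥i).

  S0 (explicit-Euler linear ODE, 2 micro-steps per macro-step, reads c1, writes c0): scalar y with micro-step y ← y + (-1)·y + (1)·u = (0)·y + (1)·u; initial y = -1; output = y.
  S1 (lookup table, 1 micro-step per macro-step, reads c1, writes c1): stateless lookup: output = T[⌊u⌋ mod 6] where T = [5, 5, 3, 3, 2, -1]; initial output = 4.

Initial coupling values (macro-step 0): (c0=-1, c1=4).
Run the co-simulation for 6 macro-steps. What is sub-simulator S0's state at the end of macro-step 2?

S0 state at macro-step 2 = 2

macro 1: S0 reads c1=4 → after 2×micro: 4; S1 reads c1=4 → after 1×micro: 2 ⇒ (c0=4, c1=2)
macro 2: S0 reads c1=2 → after 2×micro: 2; S1 reads c1=2 → after 1×micro: 3 ⇒ (c0=2, c1=3)
macro 3: S0 reads c1=3 → after 2×micro: 3; S1 reads c1=3 → after 1×micro: 3 ⇒ (c0=3, c1=3)
macro 4: S0 reads c1=3 → after 2×micro: 3; S1 reads c1=3 → after 1×micro: 3 ⇒ (c0=3, c1=3)
macro 5: S0 reads c1=3 → after 2×micro: 3; S1 reads c1=3 → after 1×micro: 3 ⇒ (c0=3, c1=3)
macro 6: S0 reads c1=3 → after 2×micro: 3; S1 reads c1=3 → after 1×micro: 3 ⇒ (c0=3, c1=3)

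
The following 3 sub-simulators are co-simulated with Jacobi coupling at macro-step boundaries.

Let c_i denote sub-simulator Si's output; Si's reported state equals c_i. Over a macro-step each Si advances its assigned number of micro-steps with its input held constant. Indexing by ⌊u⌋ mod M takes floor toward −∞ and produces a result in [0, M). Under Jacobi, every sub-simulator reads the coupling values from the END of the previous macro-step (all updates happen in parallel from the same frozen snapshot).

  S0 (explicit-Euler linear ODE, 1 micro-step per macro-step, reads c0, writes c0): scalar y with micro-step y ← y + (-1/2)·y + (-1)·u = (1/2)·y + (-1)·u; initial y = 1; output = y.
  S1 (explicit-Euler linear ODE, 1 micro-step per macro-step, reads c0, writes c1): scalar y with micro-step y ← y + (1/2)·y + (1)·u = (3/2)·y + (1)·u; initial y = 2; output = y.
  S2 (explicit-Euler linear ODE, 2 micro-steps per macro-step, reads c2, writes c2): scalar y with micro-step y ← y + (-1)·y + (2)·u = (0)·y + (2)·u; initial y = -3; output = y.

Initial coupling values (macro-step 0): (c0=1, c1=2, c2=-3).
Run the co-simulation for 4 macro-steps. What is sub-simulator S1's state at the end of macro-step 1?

S1 state at macro-step 1 = 4

macro 1: S0 reads c0=1 → after 1×micro: -1/2; S1 reads c0=1 → after 1×micro: 4; S2 reads c2=-3 → after 2×micro: -6 ⇒ (c0=-1/2, c1=4, c2=-6)
macro 2: S0 reads c0=-1/2 → after 1×micro: 1/4; S1 reads c0=-1/2 → after 1×micro: 11/2; S2 reads c2=-6 → after 2×micro: -12 ⇒ (c0=1/4, c1=11/2, c2=-12)
macro 3: S0 reads c0=1/4 → after 1×micro: -1/8; S1 reads c0=1/4 → after 1×micro: 17/2; S2 reads c2=-12 → after 2×micro: -24 ⇒ (c0=-1/8, c1=17/2, c2=-24)
macro 4: S0 reads c0=-1/8 → after 1×micro: 1/16; S1 reads c0=-1/8 → after 1×micro: 101/8; S2 reads c2=-24 → after 2×micro: -48 ⇒ (c0=1/16, c1=101/8, c2=-48)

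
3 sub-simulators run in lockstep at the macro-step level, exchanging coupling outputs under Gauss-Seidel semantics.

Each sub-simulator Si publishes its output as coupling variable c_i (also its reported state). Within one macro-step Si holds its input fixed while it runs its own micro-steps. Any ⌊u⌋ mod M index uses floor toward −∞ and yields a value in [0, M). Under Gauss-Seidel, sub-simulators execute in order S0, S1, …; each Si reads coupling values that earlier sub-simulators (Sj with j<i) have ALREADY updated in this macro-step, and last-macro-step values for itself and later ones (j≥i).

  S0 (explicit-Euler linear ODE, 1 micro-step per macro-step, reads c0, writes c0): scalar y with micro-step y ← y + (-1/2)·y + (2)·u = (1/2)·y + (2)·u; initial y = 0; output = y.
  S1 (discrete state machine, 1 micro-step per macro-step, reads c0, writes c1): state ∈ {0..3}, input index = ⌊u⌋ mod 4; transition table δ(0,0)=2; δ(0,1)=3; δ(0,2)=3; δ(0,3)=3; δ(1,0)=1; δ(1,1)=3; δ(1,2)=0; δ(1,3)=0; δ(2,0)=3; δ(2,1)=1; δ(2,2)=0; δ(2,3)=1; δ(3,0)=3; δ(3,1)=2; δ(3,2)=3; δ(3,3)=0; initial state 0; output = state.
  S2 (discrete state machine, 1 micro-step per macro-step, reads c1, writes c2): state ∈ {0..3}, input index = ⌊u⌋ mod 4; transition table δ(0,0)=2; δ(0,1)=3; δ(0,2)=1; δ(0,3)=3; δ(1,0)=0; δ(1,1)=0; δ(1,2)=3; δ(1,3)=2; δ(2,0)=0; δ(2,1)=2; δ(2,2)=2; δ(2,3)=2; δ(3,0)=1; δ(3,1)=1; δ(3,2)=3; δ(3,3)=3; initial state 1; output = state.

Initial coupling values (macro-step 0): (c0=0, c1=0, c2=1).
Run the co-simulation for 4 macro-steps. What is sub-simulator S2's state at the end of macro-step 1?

macro 1: S0 reads c0=0 → after 1×micro: 0; S1 reads c0=0 → after 1×micro: 2; S2 reads c1=2 → after 1×micro: 3 ⇒ (c0=0, c1=2, c2=3)
macro 2: S0 reads c0=0 → after 1×micro: 0; S1 reads c0=0 → after 1×micro: 3; S2 reads c1=3 → after 1×micro: 3 ⇒ (c0=0, c1=3, c2=3)
macro 3: S0 reads c0=0 → after 1×micro: 0; S1 reads c0=0 → after 1×micro: 3; S2 reads c1=3 → after 1×micro: 3 ⇒ (c0=0, c1=3, c2=3)
macro 4: S0 reads c0=0 → after 1×micro: 0; S1 reads c0=0 → after 1×micro: 3; S2 reads c1=3 → after 1×micro: 3 ⇒ (c0=0, c1=3, c2=3)

S2 state at macro-step 1 = 3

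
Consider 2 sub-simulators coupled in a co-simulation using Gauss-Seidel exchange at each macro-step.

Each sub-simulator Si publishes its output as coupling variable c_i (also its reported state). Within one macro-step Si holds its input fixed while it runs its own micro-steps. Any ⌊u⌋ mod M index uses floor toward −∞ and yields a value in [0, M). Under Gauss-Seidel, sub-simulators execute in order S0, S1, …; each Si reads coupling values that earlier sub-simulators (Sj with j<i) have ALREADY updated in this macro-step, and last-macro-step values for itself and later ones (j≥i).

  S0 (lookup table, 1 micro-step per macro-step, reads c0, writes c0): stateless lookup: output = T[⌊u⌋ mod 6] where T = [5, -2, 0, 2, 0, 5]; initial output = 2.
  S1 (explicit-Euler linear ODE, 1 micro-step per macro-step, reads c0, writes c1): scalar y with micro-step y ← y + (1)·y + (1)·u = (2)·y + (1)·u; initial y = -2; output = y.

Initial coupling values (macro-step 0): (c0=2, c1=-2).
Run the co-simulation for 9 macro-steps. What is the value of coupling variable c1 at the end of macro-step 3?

macro 1: S0 reads c0=2 → after 1×micro: 0; S1 reads c0=0 → after 1×micro: -4 ⇒ (c0=0, c1=-4)
macro 2: S0 reads c0=0 → after 1×micro: 5; S1 reads c0=5 → after 1×micro: -3 ⇒ (c0=5, c1=-3)
macro 3: S0 reads c0=5 → after 1×micro: 5; S1 reads c0=5 → after 1×micro: -1 ⇒ (c0=5, c1=-1)
macro 4: S0 reads c0=5 → after 1×micro: 5; S1 reads c0=5 → after 1×micro: 3 ⇒ (c0=5, c1=3)
macro 5: S0 reads c0=5 → after 1×micro: 5; S1 reads c0=5 → after 1×micro: 11 ⇒ (c0=5, c1=11)
macro 6: S0 reads c0=5 → after 1×micro: 5; S1 reads c0=5 → after 1×micro: 27 ⇒ (c0=5, c1=27)
macro 7: S0 reads c0=5 → after 1×micro: 5; S1 reads c0=5 → after 1×micro: 59 ⇒ (c0=5, c1=59)
macro 8: S0 reads c0=5 → after 1×micro: 5; S1 reads c0=5 → after 1×micro: 123 ⇒ (c0=5, c1=123)
macro 9: S0 reads c0=5 → after 1×micro: 5; S1 reads c0=5 → after 1×micro: 251 ⇒ (c0=5, c1=251)

c1 at macro-step 3 = -1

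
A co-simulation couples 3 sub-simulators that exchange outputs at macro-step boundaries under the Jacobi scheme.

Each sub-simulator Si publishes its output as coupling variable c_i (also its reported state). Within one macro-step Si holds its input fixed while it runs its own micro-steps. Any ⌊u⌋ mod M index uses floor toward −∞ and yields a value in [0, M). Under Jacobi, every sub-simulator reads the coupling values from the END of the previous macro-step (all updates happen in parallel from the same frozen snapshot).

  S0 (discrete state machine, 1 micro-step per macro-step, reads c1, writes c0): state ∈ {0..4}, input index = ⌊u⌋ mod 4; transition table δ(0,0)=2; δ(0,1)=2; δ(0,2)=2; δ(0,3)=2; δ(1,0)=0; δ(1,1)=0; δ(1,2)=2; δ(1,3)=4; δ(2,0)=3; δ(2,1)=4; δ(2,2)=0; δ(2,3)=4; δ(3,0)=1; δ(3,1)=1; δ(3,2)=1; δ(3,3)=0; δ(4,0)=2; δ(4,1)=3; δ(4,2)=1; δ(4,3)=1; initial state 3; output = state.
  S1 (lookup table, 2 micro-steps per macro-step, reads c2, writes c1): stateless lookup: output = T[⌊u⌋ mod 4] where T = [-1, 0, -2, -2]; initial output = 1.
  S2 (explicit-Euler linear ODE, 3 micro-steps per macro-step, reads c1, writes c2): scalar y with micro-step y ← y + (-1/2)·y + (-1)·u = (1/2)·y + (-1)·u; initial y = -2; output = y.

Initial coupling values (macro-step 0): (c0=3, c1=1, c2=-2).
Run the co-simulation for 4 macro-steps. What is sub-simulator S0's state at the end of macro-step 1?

macro 1: S0 reads c1=1 → after 1×micro: 1; S1 reads c2=-2 → after 2×micro: -2; S2 reads c1=1 → after 3×micro: -2 ⇒ (c0=1, c1=-2, c2=-2)
macro 2: S0 reads c1=-2 → after 1×micro: 2; S1 reads c2=-2 → after 2×micro: -2; S2 reads c1=-2 → after 3×micro: 13/4 ⇒ (c0=2, c1=-2, c2=13/4)
macro 3: S0 reads c1=-2 → after 1×micro: 0; S1 reads c2=13/4 → after 2×micro: -2; S2 reads c1=-2 → after 3×micro: 125/32 ⇒ (c0=0, c1=-2, c2=125/32)
macro 4: S0 reads c1=-2 → after 1×micro: 2; S1 reads c2=125/32 → after 2×micro: -2; S2 reads c1=-2 → after 3×micro: 1021/256 ⇒ (c0=2, c1=-2, c2=1021/256)

S0 state at macro-step 1 = 1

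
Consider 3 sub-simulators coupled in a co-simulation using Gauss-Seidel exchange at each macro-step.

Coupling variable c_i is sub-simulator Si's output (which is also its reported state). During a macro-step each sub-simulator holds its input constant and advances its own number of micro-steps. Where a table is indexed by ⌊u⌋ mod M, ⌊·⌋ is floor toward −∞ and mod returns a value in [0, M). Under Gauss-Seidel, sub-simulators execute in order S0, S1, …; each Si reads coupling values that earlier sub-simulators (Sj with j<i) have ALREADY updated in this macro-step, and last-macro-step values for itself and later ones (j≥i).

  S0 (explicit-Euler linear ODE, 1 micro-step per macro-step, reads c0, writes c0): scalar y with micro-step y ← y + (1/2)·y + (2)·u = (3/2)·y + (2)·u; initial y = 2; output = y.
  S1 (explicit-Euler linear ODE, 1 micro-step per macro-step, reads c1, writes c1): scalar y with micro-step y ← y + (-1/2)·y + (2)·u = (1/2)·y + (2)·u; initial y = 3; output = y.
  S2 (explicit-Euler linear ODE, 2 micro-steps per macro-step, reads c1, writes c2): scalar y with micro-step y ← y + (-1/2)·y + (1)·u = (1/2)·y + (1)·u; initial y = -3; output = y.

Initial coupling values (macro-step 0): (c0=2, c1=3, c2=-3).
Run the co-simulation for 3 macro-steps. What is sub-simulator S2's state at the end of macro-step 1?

S2 state at macro-step 1 = 21/2

macro 1: S0 reads c0=2 → after 1×micro: 7; S1 reads c1=3 → after 1×micro: 15/2; S2 reads c1=15/2 → after 2×micro: 21/2 ⇒ (c0=7, c1=15/2, c2=21/2)
macro 2: S0 reads c0=7 → after 1×micro: 49/2; S1 reads c1=15/2 → after 1×micro: 75/4; S2 reads c1=75/4 → after 2×micro: 123/4 ⇒ (c0=49/2, c1=75/4, c2=123/4)
macro 3: S0 reads c0=49/2 → after 1×micro: 343/4; S1 reads c1=75/4 → after 1×micro: 375/8; S2 reads c1=375/8 → after 2×micro: 78 ⇒ (c0=343/4, c1=375/8, c2=78)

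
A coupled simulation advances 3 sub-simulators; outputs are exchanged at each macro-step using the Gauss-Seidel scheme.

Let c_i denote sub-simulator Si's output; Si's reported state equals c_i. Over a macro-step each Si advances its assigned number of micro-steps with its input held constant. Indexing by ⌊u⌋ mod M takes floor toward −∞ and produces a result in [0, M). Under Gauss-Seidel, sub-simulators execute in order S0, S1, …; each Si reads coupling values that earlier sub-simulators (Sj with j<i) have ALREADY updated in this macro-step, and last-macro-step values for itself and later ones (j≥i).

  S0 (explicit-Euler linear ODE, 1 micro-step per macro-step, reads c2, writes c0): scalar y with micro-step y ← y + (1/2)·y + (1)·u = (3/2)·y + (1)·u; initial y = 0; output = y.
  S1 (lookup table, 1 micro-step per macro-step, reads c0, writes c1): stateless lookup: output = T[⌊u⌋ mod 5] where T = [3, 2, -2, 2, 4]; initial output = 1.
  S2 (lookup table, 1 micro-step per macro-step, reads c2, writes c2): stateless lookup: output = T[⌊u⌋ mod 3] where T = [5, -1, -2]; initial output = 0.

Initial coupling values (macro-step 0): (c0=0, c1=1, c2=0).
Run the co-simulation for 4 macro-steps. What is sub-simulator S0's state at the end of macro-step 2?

S0 state at macro-step 2 = 5

macro 1: S0 reads c2=0 → after 1×micro: 0; S1 reads c0=0 → after 1×micro: 3; S2 reads c2=0 → after 1×micro: 5 ⇒ (c0=0, c1=3, c2=5)
macro 2: S0 reads c2=5 → after 1×micro: 5; S1 reads c0=5 → after 1×micro: 3; S2 reads c2=5 → after 1×micro: -2 ⇒ (c0=5, c1=3, c2=-2)
macro 3: S0 reads c2=-2 → after 1×micro: 11/2; S1 reads c0=11/2 → after 1×micro: 3; S2 reads c2=-2 → after 1×micro: -1 ⇒ (c0=11/2, c1=3, c2=-1)
macro 4: S0 reads c2=-1 → after 1×micro: 29/4; S1 reads c0=29/4 → after 1×micro: -2; S2 reads c2=-1 → after 1×micro: -2 ⇒ (c0=29/4, c1=-2, c2=-2)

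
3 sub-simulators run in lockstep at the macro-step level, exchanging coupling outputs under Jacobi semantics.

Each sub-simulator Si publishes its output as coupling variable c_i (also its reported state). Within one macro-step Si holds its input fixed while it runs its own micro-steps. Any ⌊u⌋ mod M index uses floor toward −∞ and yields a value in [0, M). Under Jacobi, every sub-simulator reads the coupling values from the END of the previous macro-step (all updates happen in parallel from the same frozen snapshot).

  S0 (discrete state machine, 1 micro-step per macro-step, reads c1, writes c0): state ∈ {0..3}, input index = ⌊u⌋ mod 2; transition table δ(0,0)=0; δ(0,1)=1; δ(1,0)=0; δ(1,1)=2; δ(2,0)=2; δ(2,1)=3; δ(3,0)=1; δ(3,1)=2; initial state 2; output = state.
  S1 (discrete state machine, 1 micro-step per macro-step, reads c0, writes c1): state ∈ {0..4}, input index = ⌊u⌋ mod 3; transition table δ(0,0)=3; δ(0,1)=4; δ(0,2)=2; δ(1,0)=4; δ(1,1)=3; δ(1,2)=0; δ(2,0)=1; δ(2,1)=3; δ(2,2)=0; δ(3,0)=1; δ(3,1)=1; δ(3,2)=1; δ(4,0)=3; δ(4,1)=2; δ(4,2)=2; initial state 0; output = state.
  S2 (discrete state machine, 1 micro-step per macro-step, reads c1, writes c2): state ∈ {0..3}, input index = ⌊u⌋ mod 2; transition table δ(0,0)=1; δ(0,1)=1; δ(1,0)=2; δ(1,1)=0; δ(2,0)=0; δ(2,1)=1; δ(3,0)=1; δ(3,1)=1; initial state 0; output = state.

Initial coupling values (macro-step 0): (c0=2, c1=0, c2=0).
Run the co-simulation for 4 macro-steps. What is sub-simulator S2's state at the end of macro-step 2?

S2 state at macro-step 2 = 2

macro 1: S0 reads c1=0 → after 1×micro: 2; S1 reads c0=2 → after 1×micro: 2; S2 reads c1=0 → after 1×micro: 1 ⇒ (c0=2, c1=2, c2=1)
macro 2: S0 reads c1=2 → after 1×micro: 2; S1 reads c0=2 → after 1×micro: 0; S2 reads c1=2 → after 1×micro: 2 ⇒ (c0=2, c1=0, c2=2)
macro 3: S0 reads c1=0 → after 1×micro: 2; S1 reads c0=2 → after 1×micro: 2; S2 reads c1=0 → after 1×micro: 0 ⇒ (c0=2, c1=2, c2=0)
macro 4: S0 reads c1=2 → after 1×micro: 2; S1 reads c0=2 → after 1×micro: 0; S2 reads c1=2 → after 1×micro: 1 ⇒ (c0=2, c1=0, c2=1)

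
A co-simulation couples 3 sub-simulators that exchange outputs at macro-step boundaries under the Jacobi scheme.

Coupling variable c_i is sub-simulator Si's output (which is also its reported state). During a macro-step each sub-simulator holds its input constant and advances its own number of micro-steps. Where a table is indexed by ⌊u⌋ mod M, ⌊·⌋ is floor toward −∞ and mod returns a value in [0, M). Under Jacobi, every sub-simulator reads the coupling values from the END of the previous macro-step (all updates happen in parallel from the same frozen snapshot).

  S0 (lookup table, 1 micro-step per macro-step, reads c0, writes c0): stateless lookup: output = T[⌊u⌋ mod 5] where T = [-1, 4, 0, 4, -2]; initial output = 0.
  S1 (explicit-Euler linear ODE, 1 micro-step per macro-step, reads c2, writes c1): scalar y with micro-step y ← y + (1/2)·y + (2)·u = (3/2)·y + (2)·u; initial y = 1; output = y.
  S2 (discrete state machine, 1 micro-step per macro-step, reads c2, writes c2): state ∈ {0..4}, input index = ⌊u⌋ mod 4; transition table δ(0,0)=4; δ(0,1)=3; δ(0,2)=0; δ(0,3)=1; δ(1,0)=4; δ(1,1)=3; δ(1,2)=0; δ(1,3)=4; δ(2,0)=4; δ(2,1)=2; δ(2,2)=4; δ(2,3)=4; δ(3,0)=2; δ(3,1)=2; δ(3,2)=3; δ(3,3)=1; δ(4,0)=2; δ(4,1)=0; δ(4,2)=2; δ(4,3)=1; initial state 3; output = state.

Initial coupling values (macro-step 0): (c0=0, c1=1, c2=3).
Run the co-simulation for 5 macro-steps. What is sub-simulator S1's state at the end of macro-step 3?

S1 state at macro-step 3 = 207/8

macro 1: S0 reads c0=0 → after 1×micro: -1; S1 reads c2=3 → after 1×micro: 15/2; S2 reads c2=3 → after 1×micro: 1 ⇒ (c0=-1, c1=15/2, c2=1)
macro 2: S0 reads c0=-1 → after 1×micro: -2; S1 reads c2=1 → after 1×micro: 53/4; S2 reads c2=1 → after 1×micro: 3 ⇒ (c0=-2, c1=53/4, c2=3)
macro 3: S0 reads c0=-2 → after 1×micro: 4; S1 reads c2=3 → after 1×micro: 207/8; S2 reads c2=3 → after 1×micro: 1 ⇒ (c0=4, c1=207/8, c2=1)
macro 4: S0 reads c0=4 → after 1×micro: -2; S1 reads c2=1 → after 1×micro: 653/16; S2 reads c2=1 → after 1×micro: 3 ⇒ (c0=-2, c1=653/16, c2=3)
macro 5: S0 reads c0=-2 → after 1×micro: 4; S1 reads c2=3 → after 1×micro: 2151/32; S2 reads c2=3 → after 1×micro: 1 ⇒ (c0=4, c1=2151/32, c2=1)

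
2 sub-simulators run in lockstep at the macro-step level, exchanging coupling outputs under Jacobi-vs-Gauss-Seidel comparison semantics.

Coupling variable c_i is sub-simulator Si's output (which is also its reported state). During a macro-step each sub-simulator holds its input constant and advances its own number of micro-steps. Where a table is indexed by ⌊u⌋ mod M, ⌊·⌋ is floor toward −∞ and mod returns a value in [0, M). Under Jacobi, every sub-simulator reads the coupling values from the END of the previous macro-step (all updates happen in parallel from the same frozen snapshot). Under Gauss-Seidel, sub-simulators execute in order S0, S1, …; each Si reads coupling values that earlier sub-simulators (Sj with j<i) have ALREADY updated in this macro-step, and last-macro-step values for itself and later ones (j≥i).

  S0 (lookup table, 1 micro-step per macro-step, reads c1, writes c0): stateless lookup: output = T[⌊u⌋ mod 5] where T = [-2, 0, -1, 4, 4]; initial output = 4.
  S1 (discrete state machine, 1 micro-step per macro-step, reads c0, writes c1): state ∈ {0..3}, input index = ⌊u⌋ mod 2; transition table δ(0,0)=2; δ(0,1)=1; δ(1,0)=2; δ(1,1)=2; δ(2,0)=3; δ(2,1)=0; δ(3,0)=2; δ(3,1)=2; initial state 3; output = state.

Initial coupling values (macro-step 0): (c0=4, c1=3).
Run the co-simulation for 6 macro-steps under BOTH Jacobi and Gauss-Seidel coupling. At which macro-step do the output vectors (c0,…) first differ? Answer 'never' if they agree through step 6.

first divergence at macro-step: 2

[Jacobi] macro 1: S0 reads c1=3 → after 1×micro: 4; S1 reads c0=4 → after 1×micro: 2 ⇒ (c0=4, c1=2)
[Jacobi] macro 2: S0 reads c1=2 → after 1×micro: -1; S1 reads c0=4 → after 1×micro: 3 ⇒ (c0=-1, c1=3)
[Jacobi] macro 3: S0 reads c1=3 → after 1×micro: 4; S1 reads c0=-1 → after 1×micro: 2 ⇒ (c0=4, c1=2)
[Jacobi] macro 4: S0 reads c1=2 → after 1×micro: -1; S1 reads c0=4 → after 1×micro: 3 ⇒ (c0=-1, c1=3)
[Jacobi] macro 5: S0 reads c1=3 → after 1×micro: 4; S1 reads c0=-1 → after 1×micro: 2 ⇒ (c0=4, c1=2)
[Jacobi] macro 6: S0 reads c1=2 → after 1×micro: -1; S1 reads c0=4 → after 1×micro: 3 ⇒ (c0=-1, c1=3)
[Gauss-Seidel] macro 1: S0 reads c1=3 → after 1×micro: 4; S1 reads c0=4 → after 1×micro: 2 ⇒ (c0=4, c1=2)
[Gauss-Seidel] macro 2: S0 reads c1=2 → after 1×micro: -1; S1 reads c0=-1 → after 1×micro: 0 ⇒ (c0=-1, c1=0)
[Gauss-Seidel] macro 3: S0 reads c1=0 → after 1×micro: -2; S1 reads c0=-2 → after 1×micro: 2 ⇒ (c0=-2, c1=2)
[Gauss-Seidel] macro 4: S0 reads c1=2 → after 1×micro: -1; S1 reads c0=-1 → after 1×micro: 0 ⇒ (c0=-1, c1=0)
[Gauss-Seidel] macro 5: S0 reads c1=0 → after 1×micro: -2; S1 reads c0=-2 → after 1×micro: 2 ⇒ (c0=-2, c1=2)
[Gauss-Seidel] macro 6: S0 reads c1=2 → after 1×micro: -1; S1 reads c0=-1 → after 1×micro: 0 ⇒ (c0=-1, c1=0)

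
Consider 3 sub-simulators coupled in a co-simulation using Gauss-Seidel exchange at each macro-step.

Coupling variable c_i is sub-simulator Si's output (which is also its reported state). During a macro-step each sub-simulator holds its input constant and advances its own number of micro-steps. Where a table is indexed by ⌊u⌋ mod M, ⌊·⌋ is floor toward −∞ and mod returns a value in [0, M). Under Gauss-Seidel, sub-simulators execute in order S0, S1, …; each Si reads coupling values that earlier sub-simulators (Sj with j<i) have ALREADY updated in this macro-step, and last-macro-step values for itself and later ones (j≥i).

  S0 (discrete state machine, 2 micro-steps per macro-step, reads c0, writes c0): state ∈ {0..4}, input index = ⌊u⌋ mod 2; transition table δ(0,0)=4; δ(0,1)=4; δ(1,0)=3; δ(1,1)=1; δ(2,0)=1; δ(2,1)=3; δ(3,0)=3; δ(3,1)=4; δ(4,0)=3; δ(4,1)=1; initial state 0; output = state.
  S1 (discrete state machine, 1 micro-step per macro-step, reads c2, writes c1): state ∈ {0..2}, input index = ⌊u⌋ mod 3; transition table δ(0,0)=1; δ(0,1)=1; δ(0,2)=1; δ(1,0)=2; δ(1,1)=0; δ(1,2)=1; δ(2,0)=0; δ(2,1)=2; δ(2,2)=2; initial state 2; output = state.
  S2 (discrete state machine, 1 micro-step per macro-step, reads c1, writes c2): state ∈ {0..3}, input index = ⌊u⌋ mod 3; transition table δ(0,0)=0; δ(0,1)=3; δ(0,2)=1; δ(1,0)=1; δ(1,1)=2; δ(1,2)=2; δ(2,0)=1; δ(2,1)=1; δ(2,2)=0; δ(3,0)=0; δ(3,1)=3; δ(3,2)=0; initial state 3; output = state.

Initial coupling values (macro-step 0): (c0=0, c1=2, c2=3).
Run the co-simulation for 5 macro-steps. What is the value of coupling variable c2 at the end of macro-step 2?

c2 at macro-step 2 = 3

macro 1: S0 reads c0=0 → after 2×micro: 3; S1 reads c2=3 → after 1×micro: 0; S2 reads c1=0 → after 1×micro: 0 ⇒ (c0=3, c1=0, c2=0)
macro 2: S0 reads c0=3 → after 2×micro: 1; S1 reads c2=0 → after 1×micro: 1; S2 reads c1=1 → after 1×micro: 3 ⇒ (c0=1, c1=1, c2=3)
macro 3: S0 reads c0=1 → after 2×micro: 1; S1 reads c2=3 → after 1×micro: 2; S2 reads c1=2 → after 1×micro: 0 ⇒ (c0=1, c1=2, c2=0)
macro 4: S0 reads c0=1 → after 2×micro: 1; S1 reads c2=0 → after 1×micro: 0; S2 reads c1=0 → after 1×micro: 0 ⇒ (c0=1, c1=0, c2=0)
macro 5: S0 reads c0=1 → after 2×micro: 1; S1 reads c2=0 → after 1×micro: 1; S2 reads c1=1 → after 1×micro: 3 ⇒ (c0=1, c1=1, c2=3)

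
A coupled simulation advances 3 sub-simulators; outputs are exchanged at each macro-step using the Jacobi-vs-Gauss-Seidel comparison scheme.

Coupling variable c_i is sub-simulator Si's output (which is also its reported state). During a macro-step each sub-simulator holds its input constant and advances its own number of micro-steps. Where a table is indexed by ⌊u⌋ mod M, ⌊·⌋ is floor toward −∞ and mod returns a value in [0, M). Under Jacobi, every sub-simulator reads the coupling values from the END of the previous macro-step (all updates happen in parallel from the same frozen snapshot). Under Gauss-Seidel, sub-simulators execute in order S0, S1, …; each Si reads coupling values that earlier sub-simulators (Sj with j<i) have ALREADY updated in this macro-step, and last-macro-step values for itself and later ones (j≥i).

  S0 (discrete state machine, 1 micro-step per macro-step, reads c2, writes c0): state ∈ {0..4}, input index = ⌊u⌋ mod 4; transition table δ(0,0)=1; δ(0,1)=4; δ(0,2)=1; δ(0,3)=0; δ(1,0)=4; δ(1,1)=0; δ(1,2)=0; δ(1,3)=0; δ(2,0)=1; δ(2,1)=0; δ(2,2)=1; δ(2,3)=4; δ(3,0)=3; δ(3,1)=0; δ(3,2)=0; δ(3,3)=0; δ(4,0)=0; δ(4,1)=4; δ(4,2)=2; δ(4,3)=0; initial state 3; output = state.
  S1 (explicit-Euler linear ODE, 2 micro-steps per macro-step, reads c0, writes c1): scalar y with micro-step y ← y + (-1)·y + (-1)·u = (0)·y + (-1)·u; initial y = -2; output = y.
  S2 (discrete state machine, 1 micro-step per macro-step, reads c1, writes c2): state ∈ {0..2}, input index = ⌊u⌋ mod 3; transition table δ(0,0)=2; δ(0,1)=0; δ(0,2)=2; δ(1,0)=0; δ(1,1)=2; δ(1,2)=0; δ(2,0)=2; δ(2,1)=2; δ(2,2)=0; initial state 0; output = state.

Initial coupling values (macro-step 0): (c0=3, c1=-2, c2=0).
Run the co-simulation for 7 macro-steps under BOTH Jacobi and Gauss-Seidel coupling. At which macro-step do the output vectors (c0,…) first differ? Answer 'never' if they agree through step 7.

[Jacobi] macro 1: S0 reads c2=0 → after 1×micro: 3; S1 reads c0=3 → after 2×micro: -3; S2 reads c1=-2 → after 1×micro: 0 ⇒ (c0=3, c1=-3, c2=0)
[Jacobi] macro 2: S0 reads c2=0 → after 1×micro: 3; S1 reads c0=3 → after 2×micro: -3; S2 reads c1=-3 → after 1×micro: 2 ⇒ (c0=3, c1=-3, c2=2)
[Jacobi] macro 3: S0 reads c2=2 → after 1×micro: 0; S1 reads c0=3 → after 2×micro: -3; S2 reads c1=-3 → after 1×micro: 2 ⇒ (c0=0, c1=-3, c2=2)
[Jacobi] macro 4: S0 reads c2=2 → after 1×micro: 1; S1 reads c0=0 → after 2×micro: 0; S2 reads c1=-3 → after 1×micro: 2 ⇒ (c0=1, c1=0, c2=2)
[Jacobi] macro 5: S0 reads c2=2 → after 1×micro: 0; S1 reads c0=1 → after 2×micro: -1; S2 reads c1=0 → after 1×micro: 2 ⇒ (c0=0, c1=-1, c2=2)
[Jacobi] macro 6: S0 reads c2=2 → after 1×micro: 1; S1 reads c0=0 → after 2×micro: 0; S2 reads c1=-1 → after 1×micro: 0 ⇒ (c0=1, c1=0, c2=0)
[Jacobi] macro 7: S0 reads c2=0 → after 1×micro: 4; S1 reads c0=1 → after 2×micro: -1; S2 reads c1=0 → after 1×micro: 2 ⇒ (c0=4, c1=-1, c2=2)
[Gauss-Seidel] macro 1: S0 reads c2=0 → after 1×micro: 3; S1 reads c0=3 → after 2×micro: -3; S2 reads c1=-3 → after 1×micro: 2 ⇒ (c0=3, c1=-3, c2=2)
[Gauss-Seidel] macro 2: S0 reads c2=2 → after 1×micro: 0; S1 reads c0=0 → after 2×micro: 0; S2 reads c1=0 → after 1×micro: 2 ⇒ (c0=0, c1=0, c2=2)
[Gauss-Seidel] macro 3: S0 reads c2=2 → after 1×micro: 1; S1 reads c0=1 → after 2×micro: -1; S2 reads c1=-1 → after 1×micro: 0 ⇒ (c0=1, c1=-1, c2=0)
[Gauss-Seidel] macro 4: S0 reads c2=0 → after 1×micro: 4; S1 reads c0=4 → after 2×micro: -4; S2 reads c1=-4 → after 1×micro: 2 ⇒ (c0=4, c1=-4, c2=2)
[Gauss-Seidel] macro 5: S0 reads c2=2 → after 1×micro: 2; S1 reads c0=2 → after 2×micro: -2; S2 reads c1=-2 → after 1×micro: 2 ⇒ (c0=2, c1=-2, c2=2)
[Gauss-Seidel] macro 6: S0 reads c2=2 → after 1×micro: 1; S1 reads c0=1 → after 2×micro: -1; S2 reads c1=-1 → after 1×micro: 0 ⇒ (c0=1, c1=-1, c2=0)
[Gauss-Seidel] macro 7: S0 reads c2=0 → after 1×micro: 4; S1 reads c0=4 → after 2×micro: -4; S2 reads c1=-4 → after 1×micro: 2 ⇒ (c0=4, c1=-4, c2=2)

first divergence at macro-step: 1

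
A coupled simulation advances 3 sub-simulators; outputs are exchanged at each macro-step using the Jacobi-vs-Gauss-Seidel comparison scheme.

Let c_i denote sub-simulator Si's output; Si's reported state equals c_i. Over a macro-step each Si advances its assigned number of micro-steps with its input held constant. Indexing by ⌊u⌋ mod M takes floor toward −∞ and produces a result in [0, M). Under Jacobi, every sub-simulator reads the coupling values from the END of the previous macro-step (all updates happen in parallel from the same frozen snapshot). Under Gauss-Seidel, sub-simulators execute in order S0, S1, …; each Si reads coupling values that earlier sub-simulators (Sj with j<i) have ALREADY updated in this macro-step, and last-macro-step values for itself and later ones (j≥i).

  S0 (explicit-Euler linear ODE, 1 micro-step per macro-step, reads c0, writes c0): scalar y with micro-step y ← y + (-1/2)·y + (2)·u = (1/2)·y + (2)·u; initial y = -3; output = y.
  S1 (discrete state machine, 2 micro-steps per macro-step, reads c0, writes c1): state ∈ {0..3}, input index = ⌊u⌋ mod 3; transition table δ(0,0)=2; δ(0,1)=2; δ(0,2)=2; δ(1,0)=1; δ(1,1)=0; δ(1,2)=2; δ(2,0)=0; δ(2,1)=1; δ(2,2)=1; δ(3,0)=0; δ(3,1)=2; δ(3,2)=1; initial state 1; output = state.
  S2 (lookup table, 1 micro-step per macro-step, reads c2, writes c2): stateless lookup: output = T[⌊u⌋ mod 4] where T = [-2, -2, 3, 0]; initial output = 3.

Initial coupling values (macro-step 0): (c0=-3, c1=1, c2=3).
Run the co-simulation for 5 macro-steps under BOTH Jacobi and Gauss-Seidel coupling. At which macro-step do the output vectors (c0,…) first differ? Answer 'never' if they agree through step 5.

[Jacobi] macro 1: S0 reads c0=-3 → after 1×micro: -15/2; S1 reads c0=-3 → after 2×micro: 1; S2 reads c2=3 → after 1×micro: 0 ⇒ (c0=-15/2, c1=1, c2=0)
[Jacobi] macro 2: S0 reads c0=-15/2 → after 1×micro: -75/4; S1 reads c0=-15/2 → after 2×micro: 2; S2 reads c2=0 → after 1×micro: -2 ⇒ (c0=-75/4, c1=2, c2=-2)
[Jacobi] macro 3: S0 reads c0=-75/4 → after 1×micro: -375/8; S1 reads c0=-75/4 → after 2×micro: 2; S2 reads c2=-2 → after 1×micro: 3 ⇒ (c0=-375/8, c1=2, c2=3)
[Jacobi] macro 4: S0 reads c0=-375/8 → after 1×micro: -1875/16; S1 reads c0=-375/8 → after 2×micro: 0; S2 reads c2=3 → after 1×micro: 0 ⇒ (c0=-1875/16, c1=0, c2=0)
[Jacobi] macro 5: S0 reads c0=-1875/16 → after 1×micro: -9375/32; S1 reads c0=-1875/16 → after 2×micro: 1; S2 reads c2=0 → after 1×micro: -2 ⇒ (c0=-9375/32, c1=1, c2=-2)
[Gauss-Seidel] macro 1: S0 reads c0=-3 → after 1×micro: -15/2; S1 reads c0=-15/2 → after 2×micro: 2; S2 reads c2=3 → after 1×micro: 0 ⇒ (c0=-15/2, c1=2, c2=0)
[Gauss-Seidel] macro 2: S0 reads c0=-15/2 → after 1×micro: -75/4; S1 reads c0=-75/4 → after 2×micro: 2; S2 reads c2=0 → after 1×micro: -2 ⇒ (c0=-75/4, c1=2, c2=-2)
[Gauss-Seidel] macro 3: S0 reads c0=-75/4 → after 1×micro: -375/8; S1 reads c0=-375/8 → after 2×micro: 0; S2 reads c2=-2 → after 1×micro: 3 ⇒ (c0=-375/8, c1=0, c2=3)
[Gauss-Seidel] macro 4: S0 reads c0=-375/8 → after 1×micro: -1875/16; S1 reads c0=-1875/16 → after 2×micro: 1; S2 reads c2=3 → after 1×micro: 0 ⇒ (c0=-1875/16, c1=1, c2=0)
[Gauss-Seidel] macro 5: S0 reads c0=-1875/16 → after 1×micro: -9375/32; S1 reads c0=-9375/32 → after 2×micro: 2; S2 reads c2=0 → after 1×micro: -2 ⇒ (c0=-9375/32, c1=2, c2=-2)

first divergence at macro-step: 1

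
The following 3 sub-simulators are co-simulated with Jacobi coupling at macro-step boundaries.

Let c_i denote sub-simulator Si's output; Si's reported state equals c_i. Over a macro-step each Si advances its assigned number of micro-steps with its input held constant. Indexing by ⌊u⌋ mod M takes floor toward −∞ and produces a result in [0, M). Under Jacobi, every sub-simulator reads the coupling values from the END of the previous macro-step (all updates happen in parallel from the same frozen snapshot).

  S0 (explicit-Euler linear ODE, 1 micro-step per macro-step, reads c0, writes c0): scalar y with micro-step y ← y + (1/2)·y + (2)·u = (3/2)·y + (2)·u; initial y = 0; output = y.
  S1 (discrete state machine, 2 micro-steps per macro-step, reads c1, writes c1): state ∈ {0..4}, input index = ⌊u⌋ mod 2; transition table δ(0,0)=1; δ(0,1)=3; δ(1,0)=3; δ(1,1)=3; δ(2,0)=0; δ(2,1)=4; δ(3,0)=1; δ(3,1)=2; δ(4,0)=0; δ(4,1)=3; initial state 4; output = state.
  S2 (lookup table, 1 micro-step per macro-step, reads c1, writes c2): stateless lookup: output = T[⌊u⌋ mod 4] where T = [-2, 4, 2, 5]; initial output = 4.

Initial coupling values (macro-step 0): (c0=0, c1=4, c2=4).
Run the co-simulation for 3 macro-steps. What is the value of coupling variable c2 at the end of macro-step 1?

c2 at macro-step 1 = -2

macro 1: S0 reads c0=0 → after 1×micro: 0; S1 reads c1=4 → after 2×micro: 1; S2 reads c1=4 → after 1×micro: -2 ⇒ (c0=0, c1=1, c2=-2)
macro 2: S0 reads c0=0 → after 1×micro: 0; S1 reads c1=1 → after 2×micro: 2; S2 reads c1=1 → after 1×micro: 4 ⇒ (c0=0, c1=2, c2=4)
macro 3: S0 reads c0=0 → after 1×micro: 0; S1 reads c1=2 → after 2×micro: 1; S2 reads c1=2 → after 1×micro: 2 ⇒ (c0=0, c1=1, c2=2)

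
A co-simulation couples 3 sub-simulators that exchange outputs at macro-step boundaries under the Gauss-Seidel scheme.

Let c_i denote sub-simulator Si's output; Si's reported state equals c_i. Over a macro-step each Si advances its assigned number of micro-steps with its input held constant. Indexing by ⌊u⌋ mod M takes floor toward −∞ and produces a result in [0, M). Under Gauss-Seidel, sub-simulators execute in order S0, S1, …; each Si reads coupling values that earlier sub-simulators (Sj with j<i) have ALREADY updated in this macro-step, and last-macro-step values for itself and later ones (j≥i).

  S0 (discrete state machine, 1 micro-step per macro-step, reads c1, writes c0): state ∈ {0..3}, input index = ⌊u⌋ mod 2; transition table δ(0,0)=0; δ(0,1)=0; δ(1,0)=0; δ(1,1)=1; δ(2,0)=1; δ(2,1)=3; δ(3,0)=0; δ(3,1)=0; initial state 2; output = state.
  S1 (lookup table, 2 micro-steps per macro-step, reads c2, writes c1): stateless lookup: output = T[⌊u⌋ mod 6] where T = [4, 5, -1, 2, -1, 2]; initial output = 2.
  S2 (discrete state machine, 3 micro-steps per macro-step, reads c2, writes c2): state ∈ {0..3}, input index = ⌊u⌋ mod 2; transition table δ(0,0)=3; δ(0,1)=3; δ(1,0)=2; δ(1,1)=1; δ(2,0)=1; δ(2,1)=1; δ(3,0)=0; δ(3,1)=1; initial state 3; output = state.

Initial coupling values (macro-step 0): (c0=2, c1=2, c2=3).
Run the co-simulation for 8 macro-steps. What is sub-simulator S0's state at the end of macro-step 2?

S0 state at macro-step 2 = 0

macro 1: S0 reads c1=2 → after 1×micro: 1; S1 reads c2=3 → after 2×micro: 2; S2 reads c2=3 → after 3×micro: 1 ⇒ (c0=1, c1=2, c2=1)
macro 2: S0 reads c1=2 → after 1×micro: 0; S1 reads c2=1 → after 2×micro: 5; S2 reads c2=1 → after 3×micro: 1 ⇒ (c0=0, c1=5, c2=1)
macro 3: S0 reads c1=5 → after 1×micro: 0; S1 reads c2=1 → after 2×micro: 5; S2 reads c2=1 → after 3×micro: 1 ⇒ (c0=0, c1=5, c2=1)
macro 4: S0 reads c1=5 → after 1×micro: 0; S1 reads c2=1 → after 2×micro: 5; S2 reads c2=1 → after 3×micro: 1 ⇒ (c0=0, c1=5, c2=1)
macro 5: S0 reads c1=5 → after 1×micro: 0; S1 reads c2=1 → after 2×micro: 5; S2 reads c2=1 → after 3×micro: 1 ⇒ (c0=0, c1=5, c2=1)
macro 6: S0 reads c1=5 → after 1×micro: 0; S1 reads c2=1 → after 2×micro: 5; S2 reads c2=1 → after 3×micro: 1 ⇒ (c0=0, c1=5, c2=1)
macro 7: S0 reads c1=5 → after 1×micro: 0; S1 reads c2=1 → after 2×micro: 5; S2 reads c2=1 → after 3×micro: 1 ⇒ (c0=0, c1=5, c2=1)
macro 8: S0 reads c1=5 → after 1×micro: 0; S1 reads c2=1 → after 2×micro: 5; S2 reads c2=1 → after 3×micro: 1 ⇒ (c0=0, c1=5, c2=1)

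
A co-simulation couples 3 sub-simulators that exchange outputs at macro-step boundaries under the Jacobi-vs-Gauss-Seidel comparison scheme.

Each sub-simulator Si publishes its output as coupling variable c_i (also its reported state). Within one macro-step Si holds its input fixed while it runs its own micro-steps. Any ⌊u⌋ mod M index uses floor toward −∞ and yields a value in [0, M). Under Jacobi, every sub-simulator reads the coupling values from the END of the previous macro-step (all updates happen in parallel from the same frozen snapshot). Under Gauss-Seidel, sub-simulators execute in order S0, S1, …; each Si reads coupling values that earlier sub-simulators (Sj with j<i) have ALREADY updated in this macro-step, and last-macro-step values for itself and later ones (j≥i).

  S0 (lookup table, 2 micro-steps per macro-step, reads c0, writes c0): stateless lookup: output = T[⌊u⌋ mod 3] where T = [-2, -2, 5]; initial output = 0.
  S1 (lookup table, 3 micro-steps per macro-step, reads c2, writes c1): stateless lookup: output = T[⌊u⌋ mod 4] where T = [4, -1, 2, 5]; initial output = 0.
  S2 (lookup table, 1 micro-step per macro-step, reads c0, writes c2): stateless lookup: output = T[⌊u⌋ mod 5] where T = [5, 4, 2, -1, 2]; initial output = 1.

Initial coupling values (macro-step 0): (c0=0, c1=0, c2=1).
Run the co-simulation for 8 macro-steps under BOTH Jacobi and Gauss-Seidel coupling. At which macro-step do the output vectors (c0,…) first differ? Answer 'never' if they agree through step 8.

first divergence at macro-step: 1

[Jacobi] macro 1: S0 reads c0=0 → after 2×micro: -2; S1 reads c2=1 → after 3×micro: -1; S2 reads c0=0 → after 1×micro: 5 ⇒ (c0=-2, c1=-1, c2=5)
[Jacobi] macro 2: S0 reads c0=-2 → after 2×micro: -2; S1 reads c2=5 → after 3×micro: -1; S2 reads c0=-2 → after 1×micro: -1 ⇒ (c0=-2, c1=-1, c2=-1)
[Jacobi] macro 3: S0 reads c0=-2 → after 2×micro: -2; S1 reads c2=-1 → after 3×micro: 5; S2 reads c0=-2 → after 1×micro: -1 ⇒ (c0=-2, c1=5, c2=-1)
[Jacobi] macro 4: S0 reads c0=-2 → after 2×micro: -2; S1 reads c2=-1 → after 3×micro: 5; S2 reads c0=-2 → after 1×micro: -1 ⇒ (c0=-2, c1=5, c2=-1)
[Jacobi] macro 5: S0 reads c0=-2 → after 2×micro: -2; S1 reads c2=-1 → after 3×micro: 5; S2 reads c0=-2 → after 1×micro: -1 ⇒ (c0=-2, c1=5, c2=-1)
[Jacobi] macro 6: S0 reads c0=-2 → after 2×micro: -2; S1 reads c2=-1 → after 3×micro: 5; S2 reads c0=-2 → after 1×micro: -1 ⇒ (c0=-2, c1=5, c2=-1)
[Jacobi] macro 7: S0 reads c0=-2 → after 2×micro: -2; S1 reads c2=-1 → after 3×micro: 5; S2 reads c0=-2 → after 1×micro: -1 ⇒ (c0=-2, c1=5, c2=-1)
[Jacobi] macro 8: S0 reads c0=-2 → after 2×micro: -2; S1 reads c2=-1 → after 3×micro: 5; S2 reads c0=-2 → after 1×micro: -1 ⇒ (c0=-2, c1=5, c2=-1)
[Gauss-Seidel] macro 1: S0 reads c0=0 → after 2×micro: -2; S1 reads c2=1 → after 3×micro: -1; S2 reads c0=-2 → after 1×micro: -1 ⇒ (c0=-2, c1=-1, c2=-1)
[Gauss-Seidel] macro 2: S0 reads c0=-2 → after 2×micro: -2; S1 reads c2=-1 → after 3×micro: 5; S2 reads c0=-2 → after 1×micro: -1 ⇒ (c0=-2, c1=5, c2=-1)
[Gauss-Seidel] macro 3: S0 reads c0=-2 → after 2×micro: -2; S1 reads c2=-1 → after 3×micro: 5; S2 reads c0=-2 → after 1×micro: -1 ⇒ (c0=-2, c1=5, c2=-1)
[Gauss-Seidel] macro 4: S0 reads c0=-2 → after 2×micro: -2; S1 reads c2=-1 → after 3×micro: 5; S2 reads c0=-2 → after 1×micro: -1 ⇒ (c0=-2, c1=5, c2=-1)
[Gauss-Seidel] macro 5: S0 reads c0=-2 → after 2×micro: -2; S1 reads c2=-1 → after 3×micro: 5; S2 reads c0=-2 → after 1×micro: -1 ⇒ (c0=-2, c1=5, c2=-1)
[Gauss-Seidel] macro 6: S0 reads c0=-2 → after 2×micro: -2; S1 reads c2=-1 → after 3×micro: 5; S2 reads c0=-2 → after 1×micro: -1 ⇒ (c0=-2, c1=5, c2=-1)
[Gauss-Seidel] macro 7: S0 reads c0=-2 → after 2×micro: -2; S1 reads c2=-1 → after 3×micro: 5; S2 reads c0=-2 → after 1×micro: -1 ⇒ (c0=-2, c1=5, c2=-1)
[Gauss-Seidel] macro 8: S0 reads c0=-2 → after 2×micro: -2; S1 reads c2=-1 → after 3×micro: 5; S2 reads c0=-2 → after 1×micro: -1 ⇒ (c0=-2, c1=5, c2=-1)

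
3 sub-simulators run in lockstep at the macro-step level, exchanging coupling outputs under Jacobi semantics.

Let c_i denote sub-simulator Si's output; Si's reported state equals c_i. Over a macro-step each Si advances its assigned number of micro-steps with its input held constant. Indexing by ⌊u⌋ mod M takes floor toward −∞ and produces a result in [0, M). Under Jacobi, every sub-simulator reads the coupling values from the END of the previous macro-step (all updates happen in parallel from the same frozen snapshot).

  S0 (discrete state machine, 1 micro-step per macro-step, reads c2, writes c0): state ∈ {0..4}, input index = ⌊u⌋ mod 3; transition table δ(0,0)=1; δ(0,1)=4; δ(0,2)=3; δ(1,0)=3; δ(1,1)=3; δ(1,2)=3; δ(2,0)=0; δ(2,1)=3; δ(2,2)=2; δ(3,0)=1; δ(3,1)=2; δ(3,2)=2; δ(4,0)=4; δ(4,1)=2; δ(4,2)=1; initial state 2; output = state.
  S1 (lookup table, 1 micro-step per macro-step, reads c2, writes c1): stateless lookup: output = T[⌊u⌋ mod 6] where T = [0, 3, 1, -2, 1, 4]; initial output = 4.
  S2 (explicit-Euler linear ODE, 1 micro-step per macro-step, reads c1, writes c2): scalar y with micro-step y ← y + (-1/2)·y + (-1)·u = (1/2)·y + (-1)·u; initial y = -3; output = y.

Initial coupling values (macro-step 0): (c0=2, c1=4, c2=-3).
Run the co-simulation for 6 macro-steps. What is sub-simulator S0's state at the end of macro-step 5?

S0 state at macro-step 5 = 3

macro 1: S0 reads c2=-3 → after 1×micro: 0; S1 reads c2=-3 → after 1×micro: -2; S2 reads c1=4 → after 1×micro: -11/2 ⇒ (c0=0, c1=-2, c2=-11/2)
macro 2: S0 reads c2=-11/2 → after 1×micro: 1; S1 reads c2=-11/2 → after 1×micro: 0; S2 reads c1=-2 → after 1×micro: -3/4 ⇒ (c0=1, c1=0, c2=-3/4)
macro 3: S0 reads c2=-3/4 → after 1×micro: 3; S1 reads c2=-3/4 → after 1×micro: 4; S2 reads c1=0 → after 1×micro: -3/8 ⇒ (c0=3, c1=4, c2=-3/8)
macro 4: S0 reads c2=-3/8 → after 1×micro: 2; S1 reads c2=-3/8 → after 1×micro: 4; S2 reads c1=4 → after 1×micro: -67/16 ⇒ (c0=2, c1=4, c2=-67/16)
macro 5: S0 reads c2=-67/16 → after 1×micro: 3; S1 reads c2=-67/16 → after 1×micro: 3; S2 reads c1=4 → after 1×micro: -195/32 ⇒ (c0=3, c1=3, c2=-195/32)
macro 6: S0 reads c2=-195/32 → after 1×micro: 2; S1 reads c2=-195/32 → after 1×micro: 4; S2 reads c1=3 → after 1×micro: -387/64 ⇒ (c0=2, c1=4, c2=-387/64)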